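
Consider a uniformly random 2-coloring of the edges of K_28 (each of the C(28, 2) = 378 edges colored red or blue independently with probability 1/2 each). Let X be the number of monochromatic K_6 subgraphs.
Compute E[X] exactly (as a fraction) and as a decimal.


Let X = Σ_S X_S over the C(28, 6) = 376740 subsets S of size 6, where X_S = 1 if the K_6 on S is monochromatic.
For a fixed S, the K_6 on S has C(6, 2) = 15 edges. P[all 15 edges red] = (1/2)^15, and likewise for blue, so P[monochromatic] = 2·(1/2)^15 = 2^{1 − 15} = 1/16384.
By linearity of expectation: E[X] = C(28, 6) · 2^{1 − 15} = 376740 · 1/16384 = 94185/4096.
Numerically: E[X] ≈ 22.9944.

E[X] = C(28,6)·2^(1−C(6,2)) = 94185/4096 ≈ 22.9944.


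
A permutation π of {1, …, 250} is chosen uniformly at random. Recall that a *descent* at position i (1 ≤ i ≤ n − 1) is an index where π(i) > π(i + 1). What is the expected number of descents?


Write X = Σ X_I over i = 1, …, 249, with X_I the indicator of one descent.
There are 249 indicators.
For each fixed i, the pair (π(i), π(i+1)) is a uniformly random ordered pair of distinct values from {1, …, 250}; by symmetry P[π(i) > π(i+1)] = 1/2.
By linearity: E[X] = 249 · (1/2) = (250 − 1) · (1/2) = 249/2 ≈ 124.5000.

E[X] = 249/2 = 124.5000.


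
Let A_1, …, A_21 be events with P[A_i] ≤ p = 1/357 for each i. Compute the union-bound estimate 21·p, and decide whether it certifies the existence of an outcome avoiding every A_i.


Union bound: P[∪_{i=1}^{21} A_i] ≤ Σ_i P[A_i] ≤ 21·p = 21·(1/357) = 1/17.
Numerically: 1/17 ≈ 0.058824.
Is 1/17 < 1? YES.
Since P[∪ A_i] ≤ 1/17 < 1, the complement has P[∩ A_i^c] ≥ 1 − 1/17 = 16/17 > 0, so some outcome avoids every A_i.

21·p = 1/17 ≈ 0.058824; existence CERTIFIED by the union bound.


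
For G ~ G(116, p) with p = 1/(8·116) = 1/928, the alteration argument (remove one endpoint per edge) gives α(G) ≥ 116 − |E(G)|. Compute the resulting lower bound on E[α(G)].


E[|E(G)|] = C(116, 2)·p = 6670 · (1/928) = 115/16.
E[α(G)] ≥ n − E[|E(G)|] = 116 − 115/16 = 1741/16.
Numerically: ≈ 108.812.
(This is only a lower bound; the true E[α(G)] may be larger.)

E[α(G)] ≥ 1741/16 ≈ 108.812.


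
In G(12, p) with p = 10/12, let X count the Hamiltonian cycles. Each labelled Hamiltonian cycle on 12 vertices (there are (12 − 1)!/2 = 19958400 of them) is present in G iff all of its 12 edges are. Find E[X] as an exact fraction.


K_12 has (12 − 1)!/2 = 19958400 labelled Hamiltonian cycles.
For each such Hamiltonian cycle H, let X_H = 1 if all 12 edges of H are present in G. Then P[X_H = 1] = p^{12} = (5/6)^{12} = 244140625/2176782336.
By linearity: E[X] = Σ_H E[X_H] = 19958400 · p^{12} = 19958400 · 244140625/2176782336 = 469970703125/209952.
Numerically: E[X] ≈ 2.238e+06.

E[X] = 19958400 · (5/6)^{12} = 469970703125/209952 ≈ 2.238e+06.


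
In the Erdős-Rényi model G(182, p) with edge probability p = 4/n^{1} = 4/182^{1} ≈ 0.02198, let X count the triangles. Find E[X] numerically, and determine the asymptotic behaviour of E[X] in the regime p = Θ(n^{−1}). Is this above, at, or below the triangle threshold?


Number of potential triangles: C(182, 3) = 988260.
Each occurs with probability p³ ≈ (0.02198)³ ≈ 1.061612e-05.
By linearity: E[X] = C(182, 3)·p³ ≈ 988260 · 1.061612e-05 ≈ 10.4915.
Here α = 1, so p = 4/n is exactly at the triangle threshold p ~ 1/n. Asymptotically E[X] → c³/6 = 4³/6 = 32/3 ≈ 10.6667, a bounded constant. In this regime the triangle count is asymptotically Poisson(c³/6).

E[X] ≈ 10.4915; in regime p = Θ(1/n^{1}) E[X] stays bounded (at the triangle threshold p ~ 1/n).


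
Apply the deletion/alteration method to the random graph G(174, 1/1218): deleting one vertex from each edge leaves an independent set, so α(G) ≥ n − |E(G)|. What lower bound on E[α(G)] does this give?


E[|E(G)|] = C(174, 2)·p = 15051 · (1/1218) = 173/14.
E[α(G)] ≥ n − E[|E(G)|] = 174 − 173/14 = 2263/14.
Numerically: ≈ 161.642857.
(This is only a lower bound; the true E[α(G)] may be larger.)

E[α(G)] ≥ 2263/14 ≈ 161.642857.


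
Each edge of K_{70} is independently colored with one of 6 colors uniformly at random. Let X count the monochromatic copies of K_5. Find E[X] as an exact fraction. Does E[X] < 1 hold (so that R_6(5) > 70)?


E[X] = C(70, 5) · 6^{1 − 10} = 12103014 · 6^{−9} = 12103014/10077696.
As a reduced fraction: E[X] = 2017169/1679616 ≈ 1.2009703.
Is E[X] < 1? NO.
Since E[X] ≥ 1, the first-moment bound is inconclusive at n = 70; it does NOT by itself certify R_6(5) > 70.

E[X] = 2017169/1679616 ≈ 1.2009703; E[X] ≥ 1; first-moment method inconclusive here.


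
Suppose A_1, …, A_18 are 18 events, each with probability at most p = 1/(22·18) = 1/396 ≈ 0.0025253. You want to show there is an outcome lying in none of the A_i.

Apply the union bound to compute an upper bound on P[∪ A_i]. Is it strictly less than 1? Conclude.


Union bound: P[∪_{i=1}^{18} A_i] ≤ Σ_i P[A_i] ≤ 18·p = 18·(1/396) = 1/22.
Numerically: 1/22 ≈ 0.0454545.
Is 1/22 < 1? YES.
Since P[∪ A_i] ≤ 1/22 < 1, the complement has P[∩ A_i^c] ≥ 1 − 1/22 = 21/22 > 0, so some outcome avoids every A_i.

18·p = 1/22 ≈ 0.0454545; existence CERTIFIED by the union bound.


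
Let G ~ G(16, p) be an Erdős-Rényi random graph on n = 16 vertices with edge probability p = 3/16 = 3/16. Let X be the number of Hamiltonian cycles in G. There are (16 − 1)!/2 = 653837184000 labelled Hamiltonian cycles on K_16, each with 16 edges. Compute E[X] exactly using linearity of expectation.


K_16 has (16 − 1)!/2 = 653837184000 labelled Hamiltonian cycles.
For each such Hamiltonian cycle H, let X_H = 1 if all 16 edges of H are present in G. Then P[X_H = 1] = p^{16} = (3/16)^{16} = 43046721/18446744073709551616.
Summing the indicators: E[X] = Σ_H E[X_H] = 653837184000 · p^{16} = 653837184000 · 43046721/18446744073709551616 = 27485885585032875/18014398509481984.
Numerically: E[X] ≈ 1.52577.

E[X] = 653837184000 · (3/16)^{16} = 27485885585032875/18014398509481984 ≈ 1.52577.


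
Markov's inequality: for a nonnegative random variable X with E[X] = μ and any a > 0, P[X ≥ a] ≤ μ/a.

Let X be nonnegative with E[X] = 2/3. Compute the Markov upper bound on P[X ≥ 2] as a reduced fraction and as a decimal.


μ = E[X] = 2/3, a = 2.
Markov: P[X ≥ 2] ≤ μ/a = (2/3)/2 = 1/3.
Numerically: ≈ 0.33333.
(Since a = 2 > μ = 0.66667, the bound 1/3 is < 1 and informative.)

P[X ≥ 2] ≤ 1/3 ≈ 0.33333.


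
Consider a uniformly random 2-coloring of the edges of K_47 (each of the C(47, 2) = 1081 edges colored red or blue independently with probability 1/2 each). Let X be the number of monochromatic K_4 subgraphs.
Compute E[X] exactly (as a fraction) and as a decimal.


Let X = Σ_S X_S over the C(47, 4) = 178365 subsets S of size 4, where X_S = 1 if the K_4 on S is monochromatic.
For a fixed S, the K_4 on S has C(4, 2) = 6 edges. P[all 6 edges red] = (1/2)^6, and likewise for blue, so P[monochromatic] = 2·(1/2)^6 = 2^{1 − 6} = 1/32.
By linearity: E[X] = C(47, 4) · 2^{1 − 6} = 178365 · 1/32 = 178365/32.
Numerically: E[X] ≈ 5573.906250.

E[X] = C(47,4)·2^(1−C(4,2)) = 178365/32 ≈ 5573.906250.


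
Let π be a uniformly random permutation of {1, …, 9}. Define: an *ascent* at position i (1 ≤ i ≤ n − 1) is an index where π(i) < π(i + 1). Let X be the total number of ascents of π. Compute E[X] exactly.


Write X = Σ X_I over i = 1, …, 8, with X_I the indicator of one ascent.
There are 8 indicators.
For each fixed i, the pair (π(i), π(i+1)) is a uniformly random ordered pair of distinct values from {1, …, 9}; by symmetry P[π(i) < π(i+1)] = 1/2.
By linearity: E[X] = 8 · (1/2) = (9 − 1) · (1/2) = 4 ≈ 4.0000.

E[X] = 4 = 4.0000.


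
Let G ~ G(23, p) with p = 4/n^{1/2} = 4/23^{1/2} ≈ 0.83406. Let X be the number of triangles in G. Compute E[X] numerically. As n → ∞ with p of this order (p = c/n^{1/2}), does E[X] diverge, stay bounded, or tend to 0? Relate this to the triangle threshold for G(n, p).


Number of potential triangles: C(23, 3) = 1771.
Each occurs with probability p³ ≈ (0.83406)³ ≈ 5.8021402e-01.
By linearity: E[X] = C(23, 3)·p³ ≈ 1771 · 5.8021402e-01 ≈ 1027.55903.
Since α = 1/2 < 1, p = c/n^{1/2} ≫ 1/n is above the triangle threshold p ~ 1/n. Asymptotically E[X] ~ (c³/6)·n^{3(1−α)} = (4³/6)·n^{1.5} → ∞; triangles are abundant w.h.p.

E[X] ≈ 1027.55903; in regime p = Θ(1/n^{1/2}) E[X] diverges (above the triangle threshold p ~ 1/n).


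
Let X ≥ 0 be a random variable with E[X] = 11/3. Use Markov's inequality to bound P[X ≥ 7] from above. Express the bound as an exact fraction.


μ = E[X] = 11/3, a = 7.
Markov: P[X ≥ 7] ≤ μ/a = (11/3)/7 = 11/21.
Numerically: ≈ 0.524.
(Since a = 7 > μ = 3.667, the bound 11/21 is < 1 and informative.)

P[X ≥ 7] ≤ 11/21 ≈ 0.524.


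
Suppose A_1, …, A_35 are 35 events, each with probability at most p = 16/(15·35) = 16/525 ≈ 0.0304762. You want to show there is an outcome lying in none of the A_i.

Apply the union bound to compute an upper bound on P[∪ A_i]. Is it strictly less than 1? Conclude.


Union bound: P[∪_{i=1}^{35} A_i] ≤ Σ_i P[A_i] ≤ 35·p = 35·(16/525) = 16/15.
Numerically: 16/15 ≈ 1.0666667.
Is 16/15 < 1? NO.
Since the bound 16/15 is ≥ 1, the union bound is uninformative here; it does NOT by itself certify existence.

35·p = 16/15 ≈ 1.0666667; existence NOT certified by the union bound.


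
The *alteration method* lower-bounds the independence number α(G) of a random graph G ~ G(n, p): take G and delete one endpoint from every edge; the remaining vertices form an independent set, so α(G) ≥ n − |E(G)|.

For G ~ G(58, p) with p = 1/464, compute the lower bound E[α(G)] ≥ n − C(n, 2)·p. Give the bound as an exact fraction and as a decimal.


E[|E(G)|] = C(58, 2)·p = 1653 · (1/464) = 57/16.
E[α(G)] ≥ n − E[|E(G)|] = 58 − 57/16 = 871/16.
Numerically: ≈ 54.43750.
(This is only a lower bound; the true E[α(G)] may be larger.)

E[α(G)] ≥ 871/16 ≈ 54.43750.


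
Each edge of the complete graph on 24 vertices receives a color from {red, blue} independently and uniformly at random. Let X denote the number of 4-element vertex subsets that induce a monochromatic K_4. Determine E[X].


Let X = Σ_S X_S over the C(24, 4) = 10626 subsets S of size 4, where X_S = 1 if the K_4 on S is monochromatic.
For a fixed S, the K_4 on S has C(4, 2) = 6 edges. P[all 6 edges red] = (1/2)^6, and likewise for blue, so P[monochromatic] = 2·(1/2)^6 = 2^{1 − 6} = 1/32.
By linearity of expectation: E[X] = C(24, 4) · 2^{1 − 6} = 10626 · 1/32 = 5313/16.
Numerically: E[X] ≈ 332.062.

E[X] = C(24,4)·2^(1−C(4,2)) = 5313/16 ≈ 332.062.


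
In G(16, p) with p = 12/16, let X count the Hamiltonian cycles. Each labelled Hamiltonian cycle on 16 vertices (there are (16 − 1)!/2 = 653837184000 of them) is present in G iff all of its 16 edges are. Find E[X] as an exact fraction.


K_16 has (16 − 1)!/2 = 653837184000 labelled Hamiltonian cycles.
For each such Hamiltonian cycle H, let X_H = 1 if all 16 edges of H are present in G. Then P[X_H = 1] = p^{16} = (3/4)^{16} = 43046721/4294967296.
Summing the indicators: E[X] = Σ_H E[X_H] = 653837184000 · p^{16} = 653837184000 · 43046721/4294967296 = 27485885585032875/4194304.
Numerically: E[X] ≈ 6.5531e+09.

E[X] = 653837184000 · (3/4)^{16} = 27485885585032875/4194304 ≈ 6.5531e+09.


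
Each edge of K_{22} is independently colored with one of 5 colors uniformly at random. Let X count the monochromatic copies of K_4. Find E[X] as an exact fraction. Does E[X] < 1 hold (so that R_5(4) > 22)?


E[X] = C(22, 4) · 5^{1 − 6} = 7315 · 5^{−5} = 7315/3125.
As a reduced fraction: E[X] = 1463/625 ≈ 2.340800.
Is E[X] < 1? NO.
Since E[X] ≥ 1, the first-moment bound is inconclusive at n = 22; it does NOT by itself certify R_5(4) > 22.

E[X] = 1463/625 ≈ 2.340800; E[X] ≥ 1; first-moment method inconclusive here.


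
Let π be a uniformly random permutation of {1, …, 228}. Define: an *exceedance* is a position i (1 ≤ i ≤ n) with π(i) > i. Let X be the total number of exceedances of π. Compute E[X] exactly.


Write X = Σ_{i=1}^{228} X_i, where X_i = 1_{π(i) > i}.
For each fixed i, π(i) is uniform over {1, …, 228} (marginal of a uniform permutation), so P[π(i) > i] = (n − i)/n. Summing: Σ_{i=1}^{228} (n − i)/n = (0 + 1 + … + 227)/228 = 228(228 − 1)/(2·228) = (228 − 1)/2.
Hence E[X] = Σ_{i=1}^{228} (228 − i)/228 = 227/2 ≈ 113.5000.

E[X] = 227/2 = 113.5000.


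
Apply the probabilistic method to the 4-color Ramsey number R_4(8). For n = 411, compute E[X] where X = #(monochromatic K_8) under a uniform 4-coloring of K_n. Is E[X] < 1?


E[X] = C(411, 8) · 4^{1 − 28} = 18855821462126715 · 4^{−27} = 18855821462126715/18014398509481984.
As a reduced fraction: E[X] = 18855821462126715/18014398509481984 ≈ 1.04671.
Is E[X] < 1? NO.
Since E[X] ≥ 1, the first-moment bound is inconclusive at n = 411; it does NOT by itself certify R_4(8) > 411.

E[X] = 18855821462126715/18014398509481984 ≈ 1.04671; E[X] ≥ 1; first-moment method inconclusive here.


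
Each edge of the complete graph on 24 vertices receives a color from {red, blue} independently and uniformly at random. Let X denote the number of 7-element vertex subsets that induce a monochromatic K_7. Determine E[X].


Let X = Σ_S X_S over the C(24, 7) = 346104 subsets S of size 7, where X_S = 1 if the K_7 on S is monochromatic.
For a fixed S, the K_7 on S has C(7, 2) = 21 edges. P[all 21 edges red] = (1/2)^21, and likewise for blue, so P[monochromatic] = 2·(1/2)^21 = 2^{1 − 21} = 1/1048576.
Summing: E[X] = C(24, 7) · 2^{1 − 21} = 346104 · 1/1048576 = 43263/131072.
Numerically: E[X] ≈ 0.3301.

E[X] = C(24,7)·2^(1−C(7,2)) = 43263/131072 ≈ 0.3301.


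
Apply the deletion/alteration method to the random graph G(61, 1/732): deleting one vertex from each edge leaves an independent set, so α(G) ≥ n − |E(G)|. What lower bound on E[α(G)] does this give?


E[|E(G)|] = C(61, 2)·p = 1830 · (1/732) = 5/2.
E[α(G)] ≥ n − E[|E(G)|] = 61 − 5/2 = 117/2.
Numerically: ≈ 58.5000.
(This is only a lower bound; the true E[α(G)] may be larger.)

E[α(G)] ≥ 117/2 ≈ 58.5000.


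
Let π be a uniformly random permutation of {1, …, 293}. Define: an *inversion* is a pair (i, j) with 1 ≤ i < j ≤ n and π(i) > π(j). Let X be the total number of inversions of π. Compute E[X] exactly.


Write X = Σ X_I over the C(293, 2) = 42778 pairs i < j, with X_I the indicator of one inversion.
There are 42778 indicators.
For each fixed pair i < j, the values π(i) and π(j) are two distinct elements of {1, …, 293} in uniformly random order; by symmetry P[π(i) > π(j)] = 1/2.
By linearity: E[X] = 42778 · (1/2) = C(293, 2) · (1/2) = 42778/2 = 21389 ≈ 21389.000000.

E[X] = 21389 = 21389.000000.


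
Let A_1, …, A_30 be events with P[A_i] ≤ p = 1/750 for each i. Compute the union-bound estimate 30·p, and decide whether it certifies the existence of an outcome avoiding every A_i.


Union bound: P[∪_{i=1}^{30} A_i] ≤ Σ_i P[A_i] ≤ 30·p = 30·(1/750) = 1/25.
Numerically: 1/25 ≈ 0.04000.
Is 1/25 < 1? YES.
Since P[∪ A_i] ≤ 1/25 < 1, the complement has P[∩ A_i^c] ≥ 1 − 1/25 = 24/25 > 0, so some outcome avoids every A_i.

30·p = 1/25 ≈ 0.04000; existence CERTIFIED by the union bound.


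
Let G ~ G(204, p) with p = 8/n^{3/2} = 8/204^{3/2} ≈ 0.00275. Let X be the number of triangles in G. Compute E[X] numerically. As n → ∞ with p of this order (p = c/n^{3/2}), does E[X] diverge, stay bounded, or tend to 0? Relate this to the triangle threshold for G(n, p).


Number of potential triangles: C(204, 3) = 1394204.
Each occurs with probability p³ ≈ (0.00275)³ ≈ 2.06983e-08.
By linearity: E[X] = C(204, 3)·p³ ≈ 1394204 · 2.06983e-08 ≈ 0.029.
Since α = 3/2 > 1, p = c/n^{3/2} = o(1/n) is below the triangle threshold p ~ 1/n. Asymptotically E[X] ~ (c³/6)·n^{3(1−α)} = (8³/6)·n^{-1.5} → 0, so by Markov's inequality G has no triangles w.h.p.

E[X] ≈ 0.029; in regime p = Θ(1/n^{3/2}) E[X] tends to 0 (below the triangle threshold p ~ 1/n).


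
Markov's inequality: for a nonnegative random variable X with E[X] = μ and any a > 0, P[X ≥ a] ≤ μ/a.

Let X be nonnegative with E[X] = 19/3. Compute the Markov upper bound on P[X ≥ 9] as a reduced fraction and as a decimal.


μ = E[X] = 19/3, a = 9.
Markov: P[X ≥ 9] ≤ μ/a = (19/3)/9 = 19/27.
Numerically: ≈ 0.70370.
(Since a = 9 > μ = 6.33333, the bound 19/27 is < 1 and informative.)

P[X ≥ 9] ≤ 19/27 ≈ 0.70370.


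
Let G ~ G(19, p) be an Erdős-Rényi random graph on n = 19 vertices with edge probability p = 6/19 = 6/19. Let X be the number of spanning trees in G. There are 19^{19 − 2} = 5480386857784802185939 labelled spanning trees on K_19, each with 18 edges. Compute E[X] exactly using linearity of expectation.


K_19 has 19^{19 − 2} = 5480386857784802185939 labelled spanning trees.
For each such spanning tree H, let X_H = 1 if all 18 edges of H are present in G. Then P[X_H = 1] = p^{18} = (6/19)^{18} = 101559956668416/104127350297911241532841.
By linearity of expectation: E[X] = Σ_H E[X_H] = 5480386857784802185939 · p^{18} = 5480386857784802185939 · 101559956668416/104127350297911241532841 = 101559956668416/19.
Numerically: E[X] ≈ 5.35e+12.

E[X] = 5480386857784802185939 · (6/19)^{18} = 101559956668416/19 ≈ 5.35e+12.


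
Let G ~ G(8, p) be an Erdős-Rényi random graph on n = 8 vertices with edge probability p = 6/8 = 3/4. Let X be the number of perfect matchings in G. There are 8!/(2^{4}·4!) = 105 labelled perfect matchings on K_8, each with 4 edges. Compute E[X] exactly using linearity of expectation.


K_8 has 8!/(2^{4}·4!) = 105 labelled perfect matchings.
For each such perfect matching H, let X_H = 1 if all 4 edges of H are present in G. Then P[X_H = 1] = p^{4} = (3/4)^{4} = 81/256.
By linearity: E[X] = Σ_H E[X_H] = 105 · p^{4} = 105 · 81/256 = 8505/256.
Numerically: E[X] ≈ 33.2227.

E[X] = 105 · (3/4)^{4} = 8505/256 ≈ 33.2227.


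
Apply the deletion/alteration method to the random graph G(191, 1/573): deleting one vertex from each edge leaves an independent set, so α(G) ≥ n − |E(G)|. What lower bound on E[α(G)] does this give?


E[|E(G)|] = C(191, 2)·p = 18145 · (1/573) = 95/3.
E[α(G)] ≥ n − E[|E(G)|] = 191 − 95/3 = 478/3.
Numerically: ≈ 159.3333.
(This is only a lower bound; the true E[α(G)] may be larger.)

E[α(G)] ≥ 478/3 ≈ 159.3333.


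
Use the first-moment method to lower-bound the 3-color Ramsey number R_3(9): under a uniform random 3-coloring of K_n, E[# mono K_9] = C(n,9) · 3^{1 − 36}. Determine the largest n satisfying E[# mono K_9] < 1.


We need C(n, 9) · 3^{1 − 36} < 1, i.e. C(n, 9) < 3^{36 − 1} = 50031545098999707.
Check values of n near the boundary:
  n = 300: C(300, 9) = 48052241692154700; 48052241692154700 < 50031545098999707? YES
  n = 301: C(301, 9) = 49533303936090975; 49533303936090975 < 50031545098999707? YES
  n = 302: C(302, 9) = 51054804739588650; 51054804739588650 < 50031545098999707? NO
  n = 303: C(303, 9) = 52617706925494425; 52617706925494425 < 50031545098999707? NO
The largest n with C(n, 9) < 50031545098999707 is n = 301 (where E[X] = 16511101312030325/16677181699666569 ≈ 0.990). Hence R_3(9) > 301, i.e. R_3(9) ≥ 302.

Largest n = 301; hence R_3(9) > 301.


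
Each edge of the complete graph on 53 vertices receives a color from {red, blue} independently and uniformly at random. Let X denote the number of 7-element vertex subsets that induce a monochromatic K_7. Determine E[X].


Let X = Σ_S X_S over the C(53, 7) = 154143080 subsets S of size 7, where X_S = 1 if the K_7 on S is monochromatic.
For a fixed S, the K_7 on S has C(7, 2) = 21 edges. P[all 21 edges red] = (1/2)^21, and likewise for blue, so P[monochromatic] = 2·(1/2)^21 = 2^{1 − 21} = 1/1048576.
By linearity of expectation: E[X] = C(53, 7) · 2^{1 − 21} = 154143080 · 1/1048576 = 19267885/131072.
Numerically: E[X] ≈ 147.00230.

E[X] = C(53,7)·2^(1−C(7,2)) = 19267885/131072 ≈ 147.00230.


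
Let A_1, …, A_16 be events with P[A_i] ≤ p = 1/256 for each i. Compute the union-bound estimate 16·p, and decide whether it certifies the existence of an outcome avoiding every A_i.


Union bound: P[∪_{i=1}^{16} A_i] ≤ Σ_i P[A_i] ≤ 16·p = 16·(1/256) = 1/16.
Numerically: 1/16 ≈ 0.06250.
Is 1/16 < 1? YES.
Since P[∪ A_i] ≤ 1/16 < 1, the complement has P[∩ A_i^c] ≥ 1 − 1/16 = 15/16 > 0, so some outcome avoids every A_i.

16·p = 1/16 ≈ 0.06250; existence CERTIFIED by the union bound.


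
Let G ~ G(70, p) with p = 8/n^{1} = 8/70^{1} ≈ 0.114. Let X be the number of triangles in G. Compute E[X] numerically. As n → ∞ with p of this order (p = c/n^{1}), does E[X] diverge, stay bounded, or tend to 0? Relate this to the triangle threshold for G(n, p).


Number of potential triangles: C(70, 3) = 54740.
Each occurs with probability p³ ≈ (0.114)³ ≈ 1.49271e-03.
By linearity: E[X] = C(70, 3)·p³ ≈ 54740 · 1.49271e-03 ≈ 81.711.
Here α = 1, so p = 8/n is exactly at the triangle threshold p ~ 1/n. Asymptotically E[X] → c³/6 = 8³/6 = 256/3 ≈ 85.333, a bounded constant. In this regime the triangle count is asymptotically Poisson(c³/6).

E[X] ≈ 81.711; in regime p = Θ(1/n^{1}) E[X] stays bounded (at the triangle threshold p ~ 1/n).


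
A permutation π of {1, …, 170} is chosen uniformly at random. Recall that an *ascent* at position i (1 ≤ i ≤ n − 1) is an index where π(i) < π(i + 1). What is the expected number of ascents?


Write X = Σ X_I over i = 1, …, 169, with X_I the indicator of one ascent.
There are 169 indicators.
For each fixed i, the pair (π(i), π(i+1)) is a uniformly random ordered pair of distinct values from {1, …, 170}; by symmetry P[π(i) < π(i+1)] = 1/2.
By linearity: E[X] = 169 · (1/2) = (170 − 1) · (1/2) = 169/2 ≈ 84.500.

E[X] = 169/2 = 84.500.


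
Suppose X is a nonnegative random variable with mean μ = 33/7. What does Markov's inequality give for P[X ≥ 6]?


μ = E[X] = 33/7, a = 6.
Markov: P[X ≥ 6] ≤ μ/a = (33/7)/6 = 11/14.
Numerically: ≈ 0.785714.
(Since a = 6 > μ = 4.714286, the bound 11/14 is < 1 and informative.)

P[X ≥ 6] ≤ 11/14 ≈ 0.785714.


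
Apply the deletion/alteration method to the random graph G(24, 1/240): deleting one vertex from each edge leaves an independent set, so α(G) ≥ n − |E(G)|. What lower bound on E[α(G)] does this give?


E[|E(G)|] = C(24, 2)·p = 276 · (1/240) = 23/20.
E[α(G)] ≥ n − E[|E(G)|] = 24 − 23/20 = 457/20.
Numerically: ≈ 22.850000.
(This is only a lower bound; the true E[α(G)] may be larger.)

E[α(G)] ≥ 457/20 ≈ 22.850000.


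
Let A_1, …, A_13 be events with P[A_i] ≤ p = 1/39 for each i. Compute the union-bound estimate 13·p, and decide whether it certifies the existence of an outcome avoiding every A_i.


Union bound: P[∪_{i=1}^{13} A_i] ≤ Σ_i P[A_i] ≤ 13·p = 13·(1/39) = 1/3.
Numerically: 1/3 ≈ 0.3333.
Is 1/3 < 1? YES.
Since P[∪ A_i] ≤ 1/3 < 1, the complement has P[∩ A_i^c] ≥ 1 − 1/3 = 2/3 > 0, so some outcome avoids every A_i.

13·p = 1/3 ≈ 0.3333; existence CERTIFIED by the union bound.


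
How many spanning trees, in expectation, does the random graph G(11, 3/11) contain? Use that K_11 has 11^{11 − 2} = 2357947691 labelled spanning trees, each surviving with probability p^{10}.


K_11 has 11^{11 − 2} = 2357947691 labelled spanning trees.
For each such spanning tree H, let X_H = 1 if all 10 edges of H are present in G. Then P[X_H = 1] = p^{10} = (3/11)^{10} = 59049/25937424601.
By linearity of expectation: E[X] = Σ_H E[X_H] = 2357947691 · p^{10} = 2357947691 · 59049/25937424601 = 59049/11.
Numerically: E[X] ≈ 5368.09.

E[X] = 2357947691 · (3/11)^{10} = 59049/11 ≈ 5368.09.


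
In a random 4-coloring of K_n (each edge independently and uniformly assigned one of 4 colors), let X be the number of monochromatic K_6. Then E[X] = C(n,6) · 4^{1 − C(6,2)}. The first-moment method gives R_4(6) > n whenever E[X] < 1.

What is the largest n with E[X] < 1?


We need C(n, 6) · 4^{1 − 15} < 1, i.e. C(n, 6) < 4^{15 − 1} = 268435456.
Check values of n near the boundary:
  n = 76: C(76, 6) = 218618940; 218618940 < 268435456? YES
  n = 77: C(77, 6) = 237093780; 237093780 < 268435456? YES
  n = 78: C(78, 6) = 256851595; 256851595 < 268435456? YES
  n = 79: C(79, 6) = 277962685; 277962685 < 268435456? NO
The largest n with C(n, 6) < 268435456 is n = 78 (where E[X] = 256851595/268435456 ≈ 0.9568468). Hence R_4(6) > 78, i.e. R_4(6) ≥ 79.

Largest n = 78; hence R_4(6) > 78.


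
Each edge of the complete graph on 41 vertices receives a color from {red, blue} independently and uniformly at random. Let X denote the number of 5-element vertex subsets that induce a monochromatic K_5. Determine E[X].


Let X = Σ_S X_S over the C(41, 5) = 749398 subsets S of size 5, where X_S = 1 if the K_5 on S is monochromatic.
For a fixed S, the K_5 on S has C(5, 2) = 10 edges. P[all 10 edges red] = (1/2)^10, and likewise for blue, so P[monochromatic] = 2·(1/2)^10 = 2^{1 − 10} = 1/512.
By linearity of expectation: E[X] = C(41, 5) · 2^{1 − 10} = 749398 · 1/512 = 374699/256.
Numerically: E[X] ≈ 1463.667969.

E[X] = C(41,5)·2^(1−C(5,2)) = 374699/256 ≈ 1463.667969.


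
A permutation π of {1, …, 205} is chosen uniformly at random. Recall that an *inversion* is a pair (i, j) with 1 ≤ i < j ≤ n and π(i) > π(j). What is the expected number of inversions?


Write X = Σ X_I over the C(205, 2) = 20910 pairs i < j, with X_I the indicator of one inversion.
There are 20910 indicators.
For each fixed pair i < j, the values π(i) and π(j) are two distinct elements of {1, …, 205} in uniformly random order; by symmetry P[π(i) > π(j)] = 1/2.
By linearity: E[X] = 20910 · (1/2) = C(205, 2) · (1/2) = 20910/2 = 10455 ≈ 10455.0000.

E[X] = 10455 = 10455.0000.


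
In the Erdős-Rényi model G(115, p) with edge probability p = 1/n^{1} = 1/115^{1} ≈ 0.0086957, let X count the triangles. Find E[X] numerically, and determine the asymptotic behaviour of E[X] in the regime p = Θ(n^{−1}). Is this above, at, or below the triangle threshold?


Number of potential triangles: C(115, 3) = 246905.
Each occurs with probability p³ ≈ (0.0086957)³ ≈ 6.5751623e-07.
By linearity: E[X] = C(115, 3)·p³ ≈ 246905 · 6.5751623e-07 ≈ 0.16234.
Here α = 1, so p = 1/n is exactly at the triangle threshold p ~ 1/n. Asymptotically E[X] → c³/6 = 1³/6 = 1/6 ≈ 0.16667, a bounded constant. In this regime the triangle count is asymptotically Poisson(c³/6).

E[X] ≈ 0.16234; in regime p = Θ(1/n^{1}) E[X] stays bounded (at the triangle threshold p ~ 1/n).


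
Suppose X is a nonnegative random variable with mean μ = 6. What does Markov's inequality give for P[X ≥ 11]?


μ = E[X] = 6, a = 11.
Markov: P[X ≥ 11] ≤ μ/a = (6)/11 = 6/11.
Numerically: ≈ 0.54545.
(Since a = 11 > μ = 6.00000, the bound 6/11 is < 1 and informative.)

P[X ≥ 11] ≤ 6/11 ≈ 0.54545.


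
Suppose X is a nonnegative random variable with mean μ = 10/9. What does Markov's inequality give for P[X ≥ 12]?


μ = E[X] = 10/9, a = 12.
Markov: P[X ≥ 12] ≤ μ/a = (10/9)/12 = 5/54.
Numerically: ≈ 0.0926.
(Since a = 12 > μ = 1.1111, the bound 5/54 is < 1 and informative.)

P[X ≥ 12] ≤ 5/54 ≈ 0.0926.


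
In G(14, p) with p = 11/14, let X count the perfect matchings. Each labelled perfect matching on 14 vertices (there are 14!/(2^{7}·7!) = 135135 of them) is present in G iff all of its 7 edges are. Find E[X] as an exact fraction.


K_14 has 14!/(2^{7}·7!) = 135135 labelled perfect matchings.
For each such perfect matching H, let X_H = 1 if all 7 edges of H are present in G. Then P[X_H = 1] = p^{7} = (11/14)^{7} = 19487171/105413504.
By linearity: E[X] = Σ_H E[X_H] = 135135 · p^{7} = 135135 · 19487171/105413504 = 376199836155/15059072.
Numerically: E[X] ≈ 24981.6.

E[X] = 135135 · (11/14)^{7} = 376199836155/15059072 ≈ 24981.6.


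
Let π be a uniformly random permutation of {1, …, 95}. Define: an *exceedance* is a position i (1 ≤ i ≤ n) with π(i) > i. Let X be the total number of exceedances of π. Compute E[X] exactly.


Write X = Σ_{i=1}^{95} X_i, where X_i = 1_{π(i) > i}.
For each fixed i, π(i) is uniform over {1, …, 95} (marginal of a uniform permutation), so P[π(i) > i] = (n − i)/n. Summing: Σ_{i=1}^{95} (n − i)/n = (0 + 1 + … + 94)/95 = 95(95 − 1)/(2·95) = (95 − 1)/2.
Hence E[X] = Σ_{i=1}^{95} (95 − i)/95 = 47 ≈ 47.00000.

E[X] = 47 = 47.00000.


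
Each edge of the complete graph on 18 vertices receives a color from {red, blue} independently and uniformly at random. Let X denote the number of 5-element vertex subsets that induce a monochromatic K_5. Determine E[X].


Let X = Σ_S X_S over the C(18, 5) = 8568 subsets S of size 5, where X_S = 1 if the K_5 on S is monochromatic.
For a fixed S, the K_5 on S has C(5, 2) = 10 edges. P[all 10 edges red] = (1/2)^10, and likewise for blue, so P[monochromatic] = 2·(1/2)^10 = 2^{1 − 10} = 1/512.
Summing: E[X] = C(18, 5) · 2^{1 − 10} = 8568 · 1/512 = 1071/64.
Numerically: E[X] ≈ 16.7344.

E[X] = C(18,5)·2^(1−C(5,2)) = 1071/64 ≈ 16.7344.


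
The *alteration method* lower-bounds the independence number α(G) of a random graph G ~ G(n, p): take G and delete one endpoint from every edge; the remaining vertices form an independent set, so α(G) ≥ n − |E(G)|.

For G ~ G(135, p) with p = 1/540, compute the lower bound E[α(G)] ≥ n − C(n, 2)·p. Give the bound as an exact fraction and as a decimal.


E[|E(G)|] = C(135, 2)·p = 9045 · (1/540) = 67/4.
E[α(G)] ≥ n − E[|E(G)|] = 135 − 67/4 = 473/4.
Numerically: ≈ 118.250.
(This is only a lower bound; the true E[α(G)] may be larger.)

E[α(G)] ≥ 473/4 ≈ 118.250.


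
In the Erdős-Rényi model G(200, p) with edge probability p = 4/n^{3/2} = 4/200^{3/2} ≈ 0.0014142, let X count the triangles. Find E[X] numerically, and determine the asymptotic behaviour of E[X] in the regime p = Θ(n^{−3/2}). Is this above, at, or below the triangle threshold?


Number of potential triangles: C(200, 3) = 1313400.
Each occurs with probability p³ ≈ (0.0014142)³ ≈ 2.8284271e-09.
By linearity: E[X] = C(200, 3)·p³ ≈ 1313400 · 2.8284271e-09 ≈ 0.00371.
Since α = 3/2 > 1, p = c/n^{3/2} = o(1/n) is below the triangle threshold p ~ 1/n. Asymptotically E[X] ~ (c³/6)·n^{3(1−α)} = (4³/6)·n^{-1.5} → 0, so by Markov's inequality G has no triangles w.h.p.

E[X] ≈ 0.00371; in regime p = Θ(1/n^{3/2}) E[X] tends to 0 (below the triangle threshold p ~ 1/n).


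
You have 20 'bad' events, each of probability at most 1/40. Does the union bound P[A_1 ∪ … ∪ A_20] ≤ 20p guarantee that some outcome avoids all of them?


Union bound: P[∪_{i=1}^{20} A_i] ≤ Σ_i P[A_i] ≤ 20·p = 20·(1/40) = 1/2.
Numerically: 1/2 ≈ 0.500.
Is 1/2 < 1? YES.
Since P[∪ A_i] ≤ 1/2 < 1, the complement has P[∩ A_i^c] ≥ 1 − 1/2 = 1/2 > 0, so some outcome avoids every A_i.

20·p = 1/2 ≈ 0.500; existence CERTIFIED by the union bound.


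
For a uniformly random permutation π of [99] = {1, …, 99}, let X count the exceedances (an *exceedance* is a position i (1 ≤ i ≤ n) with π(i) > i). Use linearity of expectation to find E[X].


Write X = Σ_{i=1}^{99} X_i, where X_i = 1_{π(i) > i}.
For each fixed i, π(i) is uniform over {1, …, 99} (marginal of a uniform permutation), so P[π(i) > i] = (n − i)/n. Summing: Σ_{i=1}^{99} (n − i)/n = (0 + 1 + … + 98)/99 = 99(99 − 1)/(2·99) = (99 − 1)/2.
Hence E[X] = Σ_{i=1}^{99} (99 − i)/99 = 49 ≈ 49.000.

E[X] = 49 = 49.000.


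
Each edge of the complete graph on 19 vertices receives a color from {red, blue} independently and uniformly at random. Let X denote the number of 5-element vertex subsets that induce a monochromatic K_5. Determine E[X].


Let X = Σ_S X_S over the C(19, 5) = 11628 subsets S of size 5, where X_S = 1 if the K_5 on S is monochromatic.
For a fixed S, the K_5 on S has C(5, 2) = 10 edges. P[all 10 edges red] = (1/2)^10, and likewise for blue, so P[monochromatic] = 2·(1/2)^10 = 2^{1 − 10} = 1/512.
By linearity of expectation: E[X] = C(19, 5) · 2^{1 − 10} = 11628 · 1/512 = 2907/128.
Numerically: E[X] ≈ 22.710938.

E[X] = C(19,5)·2^(1−C(5,2)) = 2907/128 ≈ 22.710938.


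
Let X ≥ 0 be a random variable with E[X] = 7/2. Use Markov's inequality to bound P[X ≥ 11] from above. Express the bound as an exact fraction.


μ = E[X] = 7/2, a = 11.
Markov: P[X ≥ 11] ≤ μ/a = (7/2)/11 = 7/22.
Numerically: ≈ 0.318.
(Since a = 11 > μ = 3.500, the bound 7/22 is < 1 and informative.)

P[X ≥ 11] ≤ 7/22 ≈ 0.318.


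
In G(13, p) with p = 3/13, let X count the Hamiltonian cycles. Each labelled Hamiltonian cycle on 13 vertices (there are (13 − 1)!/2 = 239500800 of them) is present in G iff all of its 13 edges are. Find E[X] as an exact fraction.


K_13 has (13 − 1)!/2 = 239500800 labelled Hamiltonian cycles.
For each such Hamiltonian cycle H, let X_H = 1 if all 13 edges of H are present in G. Then P[X_H = 1] = p^{13} = (3/13)^{13} = 1594323/302875106592253.
Summing the indicators: E[X] = Σ_H E[X_H] = 239500800 · p^{13} = 239500800 · 1594323/302875106592253 = 381841633958400/302875106592253.
Numerically: E[X] ≈ 1.2607.

E[X] = 239500800 · (3/13)^{13} = 381841633958400/302875106592253 ≈ 1.2607.


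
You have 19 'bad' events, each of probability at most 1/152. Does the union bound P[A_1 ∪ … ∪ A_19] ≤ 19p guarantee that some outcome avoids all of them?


Union bound: P[∪_{i=1}^{19} A_i] ≤ Σ_i P[A_i] ≤ 19·p = 19·(1/152) = 1/8.
Numerically: 1/8 ≈ 0.125.
Is 1/8 < 1? YES.
Since P[∪ A_i] ≤ 1/8 < 1, the complement has P[∩ A_i^c] ≥ 1 − 1/8 = 7/8 > 0, so some outcome avoids every A_i.

19·p = 1/8 ≈ 0.125; existence CERTIFIED by the union bound.


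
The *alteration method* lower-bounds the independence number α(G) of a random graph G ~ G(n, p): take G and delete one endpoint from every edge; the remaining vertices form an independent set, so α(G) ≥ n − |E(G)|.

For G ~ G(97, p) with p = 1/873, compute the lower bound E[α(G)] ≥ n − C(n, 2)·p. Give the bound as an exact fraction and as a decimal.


E[|E(G)|] = C(97, 2)·p = 4656 · (1/873) = 16/3.
E[α(G)] ≥ n − E[|E(G)|] = 97 − 16/3 = 275/3.
Numerically: ≈ 91.666667.
(This is only a lower bound; the true E[α(G)] may be larger.)

E[α(G)] ≥ 275/3 ≈ 91.666667.


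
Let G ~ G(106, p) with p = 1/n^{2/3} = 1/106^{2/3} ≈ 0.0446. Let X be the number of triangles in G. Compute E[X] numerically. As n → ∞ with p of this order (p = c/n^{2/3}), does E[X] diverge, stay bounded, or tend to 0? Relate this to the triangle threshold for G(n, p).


Number of potential triangles: C(106, 3) = 192920.
Each occurs with probability p³ ≈ (0.0446)³ ≈ 8.89996e-05.
By linearity: E[X] = C(106, 3)·p³ ≈ 192920 · 8.89996e-05 ≈ 17.170.
Since α = 2/3 < 1, p = c/n^{2/3} ≫ 1/n is above the triangle threshold p ~ 1/n. Asymptotically E[X] ~ (c³/6)·n^{3(1−α)} = (1³/6)·n^{1} → ∞; triangles are abundant w.h.p.

E[X] ≈ 17.170; in regime p = Θ(1/n^{2/3}) E[X] diverges (above the triangle threshold p ~ 1/n).


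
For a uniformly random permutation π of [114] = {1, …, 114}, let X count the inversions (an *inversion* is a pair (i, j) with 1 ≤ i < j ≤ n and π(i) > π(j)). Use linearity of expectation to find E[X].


Write X = Σ X_I over the C(114, 2) = 6441 pairs i < j, with X_I the indicator of one inversion.
There are 6441 indicators.
For each fixed pair i < j, the values π(i) and π(j) are two distinct elements of {1, …, 114} in uniformly random order; by symmetry P[π(i) > π(j)] = 1/2.
By linearity: E[X] = 6441 · (1/2) = C(114, 2) · (1/2) = 6441/2 = 6441/2 ≈ 3220.50000.

E[X] = 6441/2 = 3220.50000.


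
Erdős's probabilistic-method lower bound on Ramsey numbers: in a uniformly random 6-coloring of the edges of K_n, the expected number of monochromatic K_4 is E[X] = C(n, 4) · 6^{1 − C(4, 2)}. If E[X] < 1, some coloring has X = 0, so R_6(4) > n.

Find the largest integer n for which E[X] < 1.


We need C(n, 4) · 6^{1 − 6} < 1, i.e. C(n, 4) < 6^{6 − 1} = 7776.
Check values of n near the boundary:
  n = 16: C(16, 4) = 1820; 1820 < 7776? YES
  n = 17: C(17, 4) = 2380; 2380 < 7776? YES
  n = 18: C(18, 4) = 3060; 3060 < 7776? YES
  n = 19: C(19, 4) = 3876; 3876 < 7776? YES
  n = 20: C(20, 4) = 4845; 4845 < 7776? YES
  n = 21: C(21, 4) = 5985; 5985 < 7776? YES
  n = 22: C(22, 4) = 7315; 7315 < 7776? YES
  n = 23: C(23, 4) = 8855; 8855 < 7776? NO
The largest n with C(n, 4) < 7776 is n = 22 (where E[X] = 7315/7776 ≈ 0.9407). Hence R_6(4) > 22, i.e. R_6(4) ≥ 23.

Largest n = 22; hence R_6(4) > 22.


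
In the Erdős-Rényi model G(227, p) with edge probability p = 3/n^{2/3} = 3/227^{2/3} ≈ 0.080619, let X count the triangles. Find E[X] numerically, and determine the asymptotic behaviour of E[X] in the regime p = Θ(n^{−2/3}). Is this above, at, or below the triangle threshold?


Number of potential triangles: C(227, 3) = 1923825.
Each occurs with probability p³ ≈ (0.080619)³ ≈ 5.2397679e-04.
By linearity: E[X] = C(227, 3)·p³ ≈ 1923825 · 5.2397679e-04 ≈ 1008.03965.
Since α = 2/3 < 1, p = c/n^{2/3} ≫ 1/n is above the triangle threshold p ~ 1/n. Asymptotically E[X] ~ (c³/6)·n^{3(1−α)} = (3³/6)·n^{1} → ∞; triangles are abundant w.h.p.

E[X] ≈ 1008.03965; in regime p = Θ(1/n^{2/3}) E[X] diverges (above the triangle threshold p ~ 1/n).


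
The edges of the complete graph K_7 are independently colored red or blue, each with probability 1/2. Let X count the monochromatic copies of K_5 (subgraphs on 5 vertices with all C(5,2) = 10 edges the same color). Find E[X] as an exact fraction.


Let X = Σ_S X_S over the C(7, 5) = 21 subsets S of size 5, where X_S = 1 if the K_5 on S is monochromatic.
For a fixed S, the K_5 on S has C(5, 2) = 10 edges. P[all 10 edges red] = (1/2)^10, and likewise for blue, so P[monochromatic] = 2·(1/2)^10 = 2^{1 − 10} = 1/512.
By linearity: E[X] = C(7, 5) · 2^{1 − 10} = 21 · 1/512 = 21/512.
Numerically: E[X] ≈ 0.041016.

E[X] = C(7,5)·2^(1−C(5,2)) = 21/512 ≈ 0.041016.


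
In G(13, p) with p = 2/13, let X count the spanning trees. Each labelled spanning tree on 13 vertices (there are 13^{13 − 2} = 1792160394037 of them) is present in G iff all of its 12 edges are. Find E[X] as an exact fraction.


K_13 has 13^{13 − 2} = 1792160394037 labelled spanning trees.
For each such spanning tree H, let X_H = 1 if all 12 edges of H are present in G. Then P[X_H = 1] = p^{12} = (2/13)^{12} = 4096/23298085122481.
By linearity: E[X] = Σ_H E[X_H] = 1792160394037 · p^{12} = 1792160394037 · 4096/23298085122481 = 4096/13.
Numerically: E[X] ≈ 315.

E[X] = 1792160394037 · (2/13)^{12} = 4096/13 ≈ 315.


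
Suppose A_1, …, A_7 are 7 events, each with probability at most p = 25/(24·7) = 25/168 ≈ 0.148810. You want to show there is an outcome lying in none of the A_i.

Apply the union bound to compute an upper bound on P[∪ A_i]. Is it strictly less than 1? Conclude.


Union bound: P[∪_{i=1}^{7} A_i] ≤ Σ_i P[A_i] ≤ 7·p = 7·(25/168) = 25/24.
Numerically: 25/24 ≈ 1.041667.
Is 25/24 < 1? NO.
Since the bound 25/24 is ≥ 1, the union bound is uninformative here; it does NOT by itself certify existence.

7·p = 25/24 ≈ 1.041667; existence NOT certified by the union bound.


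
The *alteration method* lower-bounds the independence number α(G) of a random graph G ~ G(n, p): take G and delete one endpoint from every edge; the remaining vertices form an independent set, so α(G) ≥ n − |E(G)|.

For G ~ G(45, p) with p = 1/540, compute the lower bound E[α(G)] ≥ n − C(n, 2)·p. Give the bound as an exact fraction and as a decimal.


E[|E(G)|] = C(45, 2)·p = 990 · (1/540) = 11/6.
E[α(G)] ≥ n − E[|E(G)|] = 45 − 11/6 = 259/6.
Numerically: ≈ 43.16667.
(This is only a lower bound; the true E[α(G)] may be larger.)

E[α(G)] ≥ 259/6 ≈ 43.16667.
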